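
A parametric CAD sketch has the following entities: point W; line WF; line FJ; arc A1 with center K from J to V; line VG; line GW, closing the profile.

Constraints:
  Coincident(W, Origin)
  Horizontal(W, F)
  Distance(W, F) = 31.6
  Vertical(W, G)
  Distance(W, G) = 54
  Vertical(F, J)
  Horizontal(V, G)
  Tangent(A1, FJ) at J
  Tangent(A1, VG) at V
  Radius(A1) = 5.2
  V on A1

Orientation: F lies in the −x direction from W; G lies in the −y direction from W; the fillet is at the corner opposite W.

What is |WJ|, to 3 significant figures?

58.1

The virtual corner opposite W is at (-31.6, -54.0). Tangency of A1 to FJ means the radius KJ is perpendicular to FJ and A1 meets VG tangentially, so KV is at right angles to VG, with radius 5.2, so the center K sits 5.2 in from both sides at K = (-26.4, -48.8). That places the tangent points at J = (-31.6, -48.8) on FJ and V = (-26.4, -54.0) on VG. Then |WJ| = |J − W| = 58.1.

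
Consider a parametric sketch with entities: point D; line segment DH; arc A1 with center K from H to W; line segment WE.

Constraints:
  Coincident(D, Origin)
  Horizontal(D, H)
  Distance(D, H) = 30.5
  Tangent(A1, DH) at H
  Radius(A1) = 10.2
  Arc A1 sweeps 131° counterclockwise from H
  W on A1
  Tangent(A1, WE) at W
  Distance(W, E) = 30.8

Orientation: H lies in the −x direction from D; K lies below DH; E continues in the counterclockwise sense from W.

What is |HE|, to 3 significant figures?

42.0

D is at the origin; D and H share the same y with |DH| = 30.5 and H on the −x side, so H = (-30.5, 0.00). Since A1 is tangent to DH there, KH ⟂ DH, so K = H + (0, -10.2) = (-30.5, -10.2). On A1, H sits at bearing 90° from K; a 131° counterclockwise sweep puts W at bearing 221°, so W = K + 10.2·(cos 221°, sin 221°) = (-38.2, -16.9). Since A1 is tangent to WE there, KW ⟂ WE, so WE runs along (−sin 221°, cos 221°); with |WE| = 30.8, E = (-18.0, -40.1). Then |HE| = |E − H| = 42.0.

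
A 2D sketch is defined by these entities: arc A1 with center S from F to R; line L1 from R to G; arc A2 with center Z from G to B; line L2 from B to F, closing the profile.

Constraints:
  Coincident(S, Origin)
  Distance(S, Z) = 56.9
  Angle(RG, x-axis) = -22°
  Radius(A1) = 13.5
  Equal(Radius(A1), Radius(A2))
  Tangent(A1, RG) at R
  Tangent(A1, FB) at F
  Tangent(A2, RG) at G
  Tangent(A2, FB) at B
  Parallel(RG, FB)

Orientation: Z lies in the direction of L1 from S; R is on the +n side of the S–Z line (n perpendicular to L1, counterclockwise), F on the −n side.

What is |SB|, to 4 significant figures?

58.48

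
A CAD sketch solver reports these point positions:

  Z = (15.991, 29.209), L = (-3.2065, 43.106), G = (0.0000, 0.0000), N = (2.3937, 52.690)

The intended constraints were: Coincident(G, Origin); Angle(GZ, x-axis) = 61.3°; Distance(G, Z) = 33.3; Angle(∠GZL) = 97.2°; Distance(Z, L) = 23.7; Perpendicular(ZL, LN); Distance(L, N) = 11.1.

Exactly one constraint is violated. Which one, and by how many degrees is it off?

Perpendicular(ZL, LN) — off by 5.60°.

G = (0.00, 0.00) ✓; GZ at 61.30° ✓; |GZ| = 33.30 ✓; ∠GZL = 97.20° ✓; |ZL| = 23.70 ✓; ∠(ZL, LN) = 84.40° ✗; |LN| = 11.10 ✓.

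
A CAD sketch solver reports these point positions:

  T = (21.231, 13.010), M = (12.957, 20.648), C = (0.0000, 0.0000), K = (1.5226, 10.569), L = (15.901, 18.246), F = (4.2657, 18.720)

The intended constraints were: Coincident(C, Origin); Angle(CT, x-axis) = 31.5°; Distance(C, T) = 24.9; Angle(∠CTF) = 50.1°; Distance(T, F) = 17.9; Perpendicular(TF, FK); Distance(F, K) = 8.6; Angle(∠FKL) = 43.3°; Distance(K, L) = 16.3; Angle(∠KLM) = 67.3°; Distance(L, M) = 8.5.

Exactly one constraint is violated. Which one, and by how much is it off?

Distance(L, M) = 8.5 — off by 4.70.

C = (0.00, 0.00) ✓; CT at 31.50° ✓; |CT| = 24.90 ✓; ∠CTF = 50.10° ✓; |TF| = 17.90 ✓; ∠(TF, FK) = 90.00° ✓; |FK| = 8.600 ✓; ∠FKL = 43.30° ✓; |KL| = 16.30 ✓; ∠KLM = 67.31° ✓; |LM| = 3.800 ✗.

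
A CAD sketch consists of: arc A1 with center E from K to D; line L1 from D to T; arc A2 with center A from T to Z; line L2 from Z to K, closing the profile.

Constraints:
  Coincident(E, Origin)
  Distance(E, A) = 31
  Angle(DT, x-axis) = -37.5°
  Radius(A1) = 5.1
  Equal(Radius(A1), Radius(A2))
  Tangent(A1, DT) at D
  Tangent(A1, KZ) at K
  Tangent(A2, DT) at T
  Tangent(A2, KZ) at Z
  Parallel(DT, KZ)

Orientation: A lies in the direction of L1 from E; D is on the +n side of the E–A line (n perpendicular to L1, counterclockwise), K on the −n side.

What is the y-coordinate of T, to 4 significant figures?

-14.83

The slot axis is L1's direction at -37.5°, so u = (cos -37.5°, sin -37.5°) = (0.7934, -0.6088) and n = (−sin -37.5°, cos -37.5°) = (0.6088, 0.7934). E is at the origin and A lies 31.0 along u from E, so A = 31.0·u = (24.59, -18.87). Tangency of A1 to both parallel lines with radius 5.1 puts D and K at E ± 5.1·n: D = (3.105, 4.046), K = (-3.105, -4.046). Equal radii place T and Z the same way about A: T = A + 5.1·n = (27.70, -14.83), Z = A − 5.1·n = (21.49, -22.92). So T.y = -14.83.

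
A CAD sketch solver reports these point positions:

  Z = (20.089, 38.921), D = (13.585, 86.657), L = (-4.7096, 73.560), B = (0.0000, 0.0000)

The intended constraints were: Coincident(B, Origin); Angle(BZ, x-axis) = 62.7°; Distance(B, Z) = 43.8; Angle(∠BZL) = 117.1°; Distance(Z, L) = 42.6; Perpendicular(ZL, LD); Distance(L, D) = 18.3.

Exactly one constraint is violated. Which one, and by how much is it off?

Distance(L, D) = 18.3 — off by 4.20.

B = (0.00, 0.00) ✓; BZ at 62.70° ✓; |BZ| = 43.80 ✓; ∠BZL = 117.1° ✓; |ZL| = 42.60 ✓; ∠(ZL, LD) = 90.00° ✓; |LD| = 22.50 ✗.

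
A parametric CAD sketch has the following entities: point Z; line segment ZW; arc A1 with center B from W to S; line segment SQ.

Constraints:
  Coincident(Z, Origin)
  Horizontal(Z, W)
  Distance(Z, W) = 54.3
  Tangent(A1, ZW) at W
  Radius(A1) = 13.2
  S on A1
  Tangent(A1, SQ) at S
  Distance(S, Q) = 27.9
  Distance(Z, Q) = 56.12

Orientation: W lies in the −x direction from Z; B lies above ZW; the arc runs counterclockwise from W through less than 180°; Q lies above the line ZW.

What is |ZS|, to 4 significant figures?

42.93

Z is at the origin; Z and W share the same y with |ZW| = 54.3 and W on the −x side, so W = (-54.30, 0.000). Since A1 is tangent to ZW there, BW ⟂ ZW, so B = W + (0, 13.2) = (-54.30, 13.20). Since BS ⟂ SQ (tangency), |BQ| = √(13.2² + 27.9²) = 30.87 regardless of where S sits on A1. So Q lies on both circle(Z, 56.12) and circle(B, 30.87); the above-ZW intersection is Q = (-39.23, 40.13). S is the foot of the tangent from Q: S = (-41.13, 12.30).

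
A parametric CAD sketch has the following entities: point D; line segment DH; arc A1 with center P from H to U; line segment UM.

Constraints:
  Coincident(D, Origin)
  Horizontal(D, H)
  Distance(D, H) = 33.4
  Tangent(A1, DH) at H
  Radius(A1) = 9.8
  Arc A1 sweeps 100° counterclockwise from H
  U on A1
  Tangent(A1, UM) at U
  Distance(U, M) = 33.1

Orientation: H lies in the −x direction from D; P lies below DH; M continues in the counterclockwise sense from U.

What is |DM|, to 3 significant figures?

57.8

On A1, H sits at bearing 90° from P; a 100° counterclockwise sweep puts U at bearing 190°, so U = P + 9.8·(cos 190°, sin 190°) = (-43.1, -11.5). Tangency of A1 to UM means the radius PU is perpendicular to UM, so UM runs along (−sin 190°, cos 190°); with |UM| = 33.1, M = (-37.3, -44.1). Then |DM| = |M − D| = 57.8.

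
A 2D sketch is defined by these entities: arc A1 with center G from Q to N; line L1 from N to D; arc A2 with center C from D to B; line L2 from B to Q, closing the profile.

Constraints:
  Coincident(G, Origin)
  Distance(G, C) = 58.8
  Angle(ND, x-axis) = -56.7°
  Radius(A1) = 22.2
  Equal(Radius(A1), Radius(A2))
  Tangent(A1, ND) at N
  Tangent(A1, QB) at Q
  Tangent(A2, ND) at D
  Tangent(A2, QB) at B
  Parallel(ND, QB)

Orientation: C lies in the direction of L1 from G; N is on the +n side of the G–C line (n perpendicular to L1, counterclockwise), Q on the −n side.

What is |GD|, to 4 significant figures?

62.85

The slot axis is L1's direction at -56.7°, so u = (cos -56.7°, sin -56.7°) = (0.5490, -0.8358) and n = (−sin -56.7°, cos -56.7°) = (0.8358, 0.5490). G is at the origin and C lies 58.8 along u from G, so C = 58.8·u = (32.28, -49.15). Tangency of A1 to both parallel lines with radius 22.2 puts N and Q at G ± 22.2·n: N = (18.55, 12.19), Q = (-18.55, -12.19). Equal radii place D and B the same way about C: D = C + 22.2·n = (50.84, -36.96), B = C − 22.2·n = (13.73, -61.33). Then |GD| = |D − G| = 62.85.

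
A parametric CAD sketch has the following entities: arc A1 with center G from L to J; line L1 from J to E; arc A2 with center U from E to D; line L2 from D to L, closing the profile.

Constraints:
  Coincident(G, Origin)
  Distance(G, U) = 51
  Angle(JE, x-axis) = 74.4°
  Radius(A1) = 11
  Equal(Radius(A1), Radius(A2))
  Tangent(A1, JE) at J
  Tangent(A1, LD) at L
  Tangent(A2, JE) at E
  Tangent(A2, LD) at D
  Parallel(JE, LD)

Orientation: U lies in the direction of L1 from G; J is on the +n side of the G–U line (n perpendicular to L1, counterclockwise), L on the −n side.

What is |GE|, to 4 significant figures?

52.17

The slot axis is L1's direction at 74.4°, so u = (cos 74.4°, sin 74.4°) = (0.2689, 0.9632) and n = (−sin 74.4°, cos 74.4°) = (-0.9632, 0.2689). G is at the origin and U lies 51.0 along u from G, so U = 51.0·u = (13.71, 49.12). Tangency of A1 to both parallel lines with radius 11.0 puts J and L at G ± 11.0·n: J = (-10.59, 2.958), L = (10.59, -2.958). Equal radii place E and D the same way about U: E = U + 11.0·n = (3.120, 52.08), D = U − 11.0·n = (24.31, 46.16). Then |GE| = |E − G| = 52.17.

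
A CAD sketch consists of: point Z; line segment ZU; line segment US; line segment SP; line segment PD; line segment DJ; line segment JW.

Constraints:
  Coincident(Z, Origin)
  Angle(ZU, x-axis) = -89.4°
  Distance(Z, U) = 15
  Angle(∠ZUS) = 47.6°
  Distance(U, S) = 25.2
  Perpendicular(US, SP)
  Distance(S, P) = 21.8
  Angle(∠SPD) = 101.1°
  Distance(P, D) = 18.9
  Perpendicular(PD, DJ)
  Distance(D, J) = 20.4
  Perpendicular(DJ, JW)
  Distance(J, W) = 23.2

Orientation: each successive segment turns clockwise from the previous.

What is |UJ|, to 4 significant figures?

6.067

∠SPD = 101.1° gives PD at -30.70° from the x-axis; with |PD| = 18.9, D = (12.15, 8.400). The perpendicularity gives DJ at right angles to PD, so DJ runs at -120.7°; with |DJ| = 20.4, J = (1.738, -9.141). Then |UJ| = |J − U| = 6.067.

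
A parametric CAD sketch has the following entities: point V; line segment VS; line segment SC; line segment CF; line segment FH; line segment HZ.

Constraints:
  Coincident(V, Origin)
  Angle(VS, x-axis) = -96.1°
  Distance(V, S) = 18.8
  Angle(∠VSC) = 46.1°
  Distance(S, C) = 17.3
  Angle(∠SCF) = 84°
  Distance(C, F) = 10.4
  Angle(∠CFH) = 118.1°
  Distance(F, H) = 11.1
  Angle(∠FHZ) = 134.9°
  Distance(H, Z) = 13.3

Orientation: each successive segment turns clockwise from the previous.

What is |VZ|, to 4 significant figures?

19.81

V is at the origin; VS runs at -96.1° with length 18.8, so S = (-1.998, -18.69). ∠VSC = 46.1° gives SC at 130.0° from the x-axis; with |SC| = 17.3, C = (-13.12, -5.441). ∠SCF = 84.0° gives CF at 34.00° from the x-axis; with |CF| = 10.4, F = (-4.496, 0.3746). ∠CFH = 118.1° gives FH at -27.90° from the x-axis; with |FH| = 11.1, H = (5.314, -4.819). ∠FHZ = 134.9° gives HZ at -73.00° from the x-axis; with |HZ| = 13.3, Z = (9.202, -17.54). Then |VZ| = |Z − V| = 19.81.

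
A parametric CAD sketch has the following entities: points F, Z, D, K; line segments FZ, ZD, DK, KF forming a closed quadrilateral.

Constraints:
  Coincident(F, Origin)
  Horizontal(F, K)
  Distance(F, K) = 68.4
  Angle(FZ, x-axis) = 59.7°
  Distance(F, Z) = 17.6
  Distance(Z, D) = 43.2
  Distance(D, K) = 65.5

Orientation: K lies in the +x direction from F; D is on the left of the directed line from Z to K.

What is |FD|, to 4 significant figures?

60.80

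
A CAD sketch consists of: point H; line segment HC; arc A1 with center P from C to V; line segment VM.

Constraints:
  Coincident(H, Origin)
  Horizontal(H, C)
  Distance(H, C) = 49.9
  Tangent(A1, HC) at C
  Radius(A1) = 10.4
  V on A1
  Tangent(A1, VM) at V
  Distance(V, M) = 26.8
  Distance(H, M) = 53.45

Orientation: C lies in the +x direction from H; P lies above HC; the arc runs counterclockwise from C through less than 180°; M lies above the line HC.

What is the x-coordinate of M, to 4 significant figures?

38.69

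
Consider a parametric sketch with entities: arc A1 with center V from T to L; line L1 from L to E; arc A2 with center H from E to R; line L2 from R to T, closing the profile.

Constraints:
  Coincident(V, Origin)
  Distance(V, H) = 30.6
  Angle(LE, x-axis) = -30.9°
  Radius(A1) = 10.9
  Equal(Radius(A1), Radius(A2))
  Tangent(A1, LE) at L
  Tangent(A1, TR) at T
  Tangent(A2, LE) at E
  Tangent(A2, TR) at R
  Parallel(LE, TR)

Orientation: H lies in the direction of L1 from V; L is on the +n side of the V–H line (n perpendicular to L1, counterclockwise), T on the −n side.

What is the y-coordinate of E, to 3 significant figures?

-6.36

The slot axis is L1's direction at -30.9°, so u = (cos -30.9°, sin -30.9°) = (0.858, -0.514) and n = (−sin -30.9°, cos -30.9°) = (0.514, 0.858). V is at the origin and H lies 30.6 along u from V, so H = 30.6·u = (26.3, -15.7). Tangency of A1 to both parallel lines with radius 10.9 puts L and T at V ± 10.9·n: L = (5.60, 9.35), T = (-5.60, -9.35). Equal radii place E and R the same way about H: E = H + 10.9·n = (31.9, -6.36), R = H − 10.9·n = (20.7, -25.1). So E.y = -6.36.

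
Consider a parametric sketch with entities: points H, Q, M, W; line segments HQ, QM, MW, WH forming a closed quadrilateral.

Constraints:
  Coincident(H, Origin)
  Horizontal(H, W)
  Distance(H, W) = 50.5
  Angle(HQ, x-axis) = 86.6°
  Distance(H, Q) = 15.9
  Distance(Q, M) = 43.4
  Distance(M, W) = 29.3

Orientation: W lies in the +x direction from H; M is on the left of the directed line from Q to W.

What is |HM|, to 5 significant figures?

51.051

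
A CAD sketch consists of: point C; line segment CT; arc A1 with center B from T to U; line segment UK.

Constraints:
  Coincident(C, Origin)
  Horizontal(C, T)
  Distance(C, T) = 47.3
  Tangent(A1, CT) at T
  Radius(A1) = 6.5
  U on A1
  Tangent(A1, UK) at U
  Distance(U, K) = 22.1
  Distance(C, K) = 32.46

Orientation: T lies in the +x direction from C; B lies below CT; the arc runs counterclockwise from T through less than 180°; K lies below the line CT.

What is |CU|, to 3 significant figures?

42.7

Checks: |BU| = 6.500 ✓; ∠(BU, UK) = 90.00° ✓; |UK| = 22.10 ✓; |CK| = 32.46 ✓.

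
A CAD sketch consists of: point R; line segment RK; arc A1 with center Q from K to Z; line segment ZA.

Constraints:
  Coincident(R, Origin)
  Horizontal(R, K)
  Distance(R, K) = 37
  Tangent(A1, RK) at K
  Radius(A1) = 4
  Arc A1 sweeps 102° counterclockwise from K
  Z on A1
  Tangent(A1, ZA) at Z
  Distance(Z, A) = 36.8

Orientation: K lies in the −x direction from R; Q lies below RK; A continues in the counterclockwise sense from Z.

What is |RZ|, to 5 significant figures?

41.197

The tangent condition forces QK to be normal to RK, so Q = K + (0, -4) = (-37.000, -4.0000). On A1, K sits at bearing 90° from Q; a 102° counterclockwise sweep puts Z at bearing 192°, so Z = Q + 4.0·(cos 192°, sin 192°) = (-40.913, -4.8316). Then |RZ| = |Z − R| = 41.197.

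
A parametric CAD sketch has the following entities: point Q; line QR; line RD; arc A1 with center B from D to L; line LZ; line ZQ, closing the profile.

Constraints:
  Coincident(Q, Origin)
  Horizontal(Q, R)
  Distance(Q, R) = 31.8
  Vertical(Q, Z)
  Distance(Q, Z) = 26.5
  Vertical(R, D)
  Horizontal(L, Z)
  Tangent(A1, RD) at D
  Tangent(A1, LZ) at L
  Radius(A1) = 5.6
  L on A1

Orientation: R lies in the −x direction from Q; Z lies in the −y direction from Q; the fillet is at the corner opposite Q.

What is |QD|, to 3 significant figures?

38.1

The virtual corner opposite Q is at (-31.8, -26.5). A1 meets RD tangentially, so BD is at right angles to RD and A1 meets LZ tangentially, so BL is at right angles to LZ, with radius 5.6, so the center B sits 5.6 in from both sides at B = (-26.2, -20.9). That places the tangent points at D = (-31.8, -20.9) on RD and L = (-26.2, -26.5) on LZ. Then |QD| = |D − Q| = 38.1.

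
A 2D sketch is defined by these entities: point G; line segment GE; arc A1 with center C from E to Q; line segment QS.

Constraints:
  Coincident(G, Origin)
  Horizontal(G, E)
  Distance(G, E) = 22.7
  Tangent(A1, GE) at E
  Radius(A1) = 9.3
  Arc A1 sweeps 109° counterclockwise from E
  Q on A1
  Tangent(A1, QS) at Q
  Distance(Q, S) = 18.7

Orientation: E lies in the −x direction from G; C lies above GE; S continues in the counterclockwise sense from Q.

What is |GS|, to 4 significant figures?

36.06

G is at the origin; G and E share the same y with |GE| = 22.7 and E on the −x side, so E = (-22.70, 0.000). Since A1 is tangent to GE there, CE ⟂ GE, so C = E + (0, 9.3) = (-22.70, 9.300). On A1, E sits at bearing -90° from C; a 109° counterclockwise sweep puts Q at bearing 19°, so Q = C + 9.3·(cos 19°, sin 19°) = (-13.91, 12.33). Tangency of A1 to QS means the radius CQ is perpendicular to QS, so QS runs along (−sin 19°, cos 19°); with |QS| = 18.7, S = (-19.99, 30.01). Then |GS| = |S − G| = 36.06.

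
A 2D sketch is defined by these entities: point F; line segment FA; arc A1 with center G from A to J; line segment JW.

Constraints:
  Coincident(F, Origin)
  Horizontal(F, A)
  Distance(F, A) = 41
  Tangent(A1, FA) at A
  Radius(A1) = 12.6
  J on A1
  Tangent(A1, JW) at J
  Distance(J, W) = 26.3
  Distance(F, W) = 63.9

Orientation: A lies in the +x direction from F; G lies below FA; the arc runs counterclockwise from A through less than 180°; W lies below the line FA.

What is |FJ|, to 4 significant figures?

38.06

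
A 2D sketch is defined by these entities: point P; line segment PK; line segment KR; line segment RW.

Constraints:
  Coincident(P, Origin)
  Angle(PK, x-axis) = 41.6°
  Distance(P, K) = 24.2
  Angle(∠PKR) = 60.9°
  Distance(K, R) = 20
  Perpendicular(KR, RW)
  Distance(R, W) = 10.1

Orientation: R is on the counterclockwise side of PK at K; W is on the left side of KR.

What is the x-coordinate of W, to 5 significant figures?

-4.1175

∠PKR = 60.9°, so KR runs at 41.6° + (180° − 60.9°) = 160.70° from the x-axis; with |KR| = 20.0, R = K + 20.0·(cos 160.70°, sin 160.70°) = (-0.77931, 22.677). The perpendicularity gives RW at right angles to KR; with |RW| = 10.1 on the left of KR, W = R + 10.1·(-0.33051, -0.94380) = (-4.1175, 13.145). So W.x = -4.1175.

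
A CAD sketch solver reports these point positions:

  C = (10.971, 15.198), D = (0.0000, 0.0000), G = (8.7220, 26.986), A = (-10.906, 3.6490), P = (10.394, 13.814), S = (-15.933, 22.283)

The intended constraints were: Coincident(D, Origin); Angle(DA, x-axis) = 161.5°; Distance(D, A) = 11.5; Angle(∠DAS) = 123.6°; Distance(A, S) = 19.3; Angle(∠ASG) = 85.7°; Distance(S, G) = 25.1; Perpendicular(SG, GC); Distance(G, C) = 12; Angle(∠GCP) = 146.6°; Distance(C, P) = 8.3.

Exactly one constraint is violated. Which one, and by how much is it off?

Distance(C, P) = 8.3 — off by 6.80.

D = (0.00, 0.00) ✓; DA at 161.5° ✓; |DA| = 11.50 ✓; ∠DAS = 123.6° ✓; |AS| = 19.30 ✓; ∠ASG = 85.70° ✓; |SG| = 25.10 ✓; ∠(SG, GC) = 90.00° ✓; |GC| = 12.00 ✓; ∠GCP = 146.6° ✓; |CP| = 1.499 ✗.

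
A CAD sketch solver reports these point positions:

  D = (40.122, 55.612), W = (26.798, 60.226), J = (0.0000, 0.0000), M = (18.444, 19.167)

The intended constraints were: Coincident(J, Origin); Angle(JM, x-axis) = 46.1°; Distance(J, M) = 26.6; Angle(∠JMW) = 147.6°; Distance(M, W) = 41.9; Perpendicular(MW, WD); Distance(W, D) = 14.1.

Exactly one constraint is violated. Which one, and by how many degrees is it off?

Perpendicular(MW, WD) — off by 7.60°.

J = (0.00, 0.00) ✓; JM at 46.10° ✓; |JM| = 26.60 ✓; ∠JMW = 147.6° ✓; |MW| = 41.90 ✓; ∠(MW, WD) = 97.60° ✗; |WD| = 14.10 ✓.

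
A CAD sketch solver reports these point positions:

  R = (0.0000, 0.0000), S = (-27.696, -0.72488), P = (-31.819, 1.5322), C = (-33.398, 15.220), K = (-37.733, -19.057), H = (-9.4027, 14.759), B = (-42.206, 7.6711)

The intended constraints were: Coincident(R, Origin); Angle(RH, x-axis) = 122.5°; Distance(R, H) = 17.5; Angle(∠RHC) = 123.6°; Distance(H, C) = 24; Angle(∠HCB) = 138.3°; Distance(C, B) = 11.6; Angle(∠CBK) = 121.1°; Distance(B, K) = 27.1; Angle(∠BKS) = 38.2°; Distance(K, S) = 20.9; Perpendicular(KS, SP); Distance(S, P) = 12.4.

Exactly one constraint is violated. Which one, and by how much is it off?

Distance(S, P) = 12.4 — off by 7.70.

R = (0.00, 0.00) ✓; RH at 122.5° ✓; |RH| = 17.50 ✓; ∠RHC = 123.6° ✓; |HC| = 24.00 ✓; ∠HCB = 138.3° ✓; |CB| = 11.60 ✓; ∠CBK = 121.1° ✓; |BK| = 27.10 ✓; ∠BKS = 38.20° ✓; |KS| = 20.90 ✓; ∠(KS, SP) = 90.00° ✓; |SP| = 4.700 ✗.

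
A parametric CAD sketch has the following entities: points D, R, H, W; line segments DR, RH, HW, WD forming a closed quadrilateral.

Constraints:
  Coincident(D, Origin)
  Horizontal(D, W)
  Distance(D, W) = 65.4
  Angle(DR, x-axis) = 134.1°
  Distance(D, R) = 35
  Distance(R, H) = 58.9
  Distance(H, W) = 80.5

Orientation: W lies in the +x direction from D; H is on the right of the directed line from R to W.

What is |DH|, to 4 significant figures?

32.78

Checks: D.y = 0.00, W.y = 0.00 ✓; |RH| = 58.90 ✓; |HW| = 80.50 ✓.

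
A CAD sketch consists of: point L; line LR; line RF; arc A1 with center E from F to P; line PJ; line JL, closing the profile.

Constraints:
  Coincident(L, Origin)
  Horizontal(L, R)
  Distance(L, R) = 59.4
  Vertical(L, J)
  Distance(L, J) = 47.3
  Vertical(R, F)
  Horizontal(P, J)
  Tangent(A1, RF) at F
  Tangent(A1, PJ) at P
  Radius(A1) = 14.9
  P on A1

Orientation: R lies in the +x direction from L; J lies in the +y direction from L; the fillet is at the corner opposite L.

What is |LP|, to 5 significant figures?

64.943

The virtual corner opposite L is at (59.400, 47.300). A1 meets RF tangentially, so EF is at right angles to RF and since A1 is tangent to PJ there, EP ⟂ PJ, with radius 14.9, so the center E sits 14.9 in from both sides at E = (44.500, 32.400). That places the tangent points at F = (59.400, 32.400) on RF and P = (44.500, 47.300) on PJ. Then |LP| = |P − L| = 64.943.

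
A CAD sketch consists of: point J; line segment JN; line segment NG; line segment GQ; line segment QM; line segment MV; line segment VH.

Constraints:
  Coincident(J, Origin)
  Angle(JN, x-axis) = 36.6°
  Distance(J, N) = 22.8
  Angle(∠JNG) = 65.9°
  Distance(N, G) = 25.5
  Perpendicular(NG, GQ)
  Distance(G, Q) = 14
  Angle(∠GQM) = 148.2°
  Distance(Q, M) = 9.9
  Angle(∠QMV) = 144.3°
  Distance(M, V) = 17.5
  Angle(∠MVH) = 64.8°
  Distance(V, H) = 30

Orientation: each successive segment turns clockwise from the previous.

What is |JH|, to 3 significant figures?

22.0

∠QMV = 144.3° gives MV at 125° from the x-axis; with |MV| = 17.5, V = (-9.23, 3.28). ∠MVH = 64.8° gives VH at 9.80° from the x-axis; with |VH| = 30.0, H = (20.3, 8.38). Then |JH| = |H − J| = 22.0.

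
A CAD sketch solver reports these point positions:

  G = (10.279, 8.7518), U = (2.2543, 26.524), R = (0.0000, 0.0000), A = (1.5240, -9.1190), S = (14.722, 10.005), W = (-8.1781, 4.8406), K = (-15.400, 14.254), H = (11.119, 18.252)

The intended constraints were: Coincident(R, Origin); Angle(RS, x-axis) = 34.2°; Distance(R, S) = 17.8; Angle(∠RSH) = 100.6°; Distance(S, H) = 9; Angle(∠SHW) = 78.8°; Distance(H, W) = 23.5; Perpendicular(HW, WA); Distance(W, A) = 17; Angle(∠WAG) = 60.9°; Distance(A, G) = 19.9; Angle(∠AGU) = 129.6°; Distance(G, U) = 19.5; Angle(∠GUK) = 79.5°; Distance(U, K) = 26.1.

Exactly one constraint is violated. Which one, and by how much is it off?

Distance(U, K) = 26.1 — off by 4.60.

R = (0.00, 0.00) ✓; RS at 34.20° ✓; |RS| = 17.80 ✓; ∠RSH = 100.6° ✓; |SH| = 9.000 ✓; ∠SHW = 78.80° ✓; |HW| = 23.50 ✓; ∠(HW, WA) = 90.00° ✓; |WA| = 17.00 ✓; ∠WAG = 60.90° ✓; |AG| = 19.90 ✓; ∠AGU = 129.6° ✓; |GU| = 19.50 ✓; ∠GUK = 79.50° ✓; |UK| = 21.50 ✗.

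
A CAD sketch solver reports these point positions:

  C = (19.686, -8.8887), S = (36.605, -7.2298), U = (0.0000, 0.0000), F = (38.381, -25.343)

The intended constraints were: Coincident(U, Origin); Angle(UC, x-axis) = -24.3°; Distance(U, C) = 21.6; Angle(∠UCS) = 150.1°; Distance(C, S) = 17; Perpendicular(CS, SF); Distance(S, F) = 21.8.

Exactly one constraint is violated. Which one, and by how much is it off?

Distance(S, F) = 21.8 — off by 3.60.

U = (0.00, 0.00) ✓; UC at -24.30° ✓; |UC| = 21.60 ✓; ∠UCS = 150.1° ✓; |CS| = 17.00 ✓; ∠(CS, SF) = 90.00° ✓; |SF| = 18.20 ✗.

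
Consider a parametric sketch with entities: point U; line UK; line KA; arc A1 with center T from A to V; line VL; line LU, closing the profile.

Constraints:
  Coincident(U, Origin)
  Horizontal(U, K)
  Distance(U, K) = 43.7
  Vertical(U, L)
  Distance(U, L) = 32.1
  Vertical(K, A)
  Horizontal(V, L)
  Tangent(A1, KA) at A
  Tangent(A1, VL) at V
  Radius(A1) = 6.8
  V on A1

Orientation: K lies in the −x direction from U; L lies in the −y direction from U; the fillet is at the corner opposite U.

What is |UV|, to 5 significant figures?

48.908

U is at the origin; UK is horizontal with |UK| = 43.7 and K on the −x side, so K = (-43.700, 0.0000). U and L share the same x with |UL| = 32.1 and L on the −y side, so L = (0.0000, -32.100). The virtual corner opposite U is at (-43.700, -32.100). Tangency of A1 to KA means the radius TA is perpendicular to KA and the tangent condition forces TV to be normal to VL, with radius 6.8, so the center T sits 6.8 in from both sides at T = (-36.900, -25.300). That places the tangent points at A = (-43.700, -25.300) on KA and V = (-36.900, -32.100) on VL. Then |UV| = |V − U| = 48.908.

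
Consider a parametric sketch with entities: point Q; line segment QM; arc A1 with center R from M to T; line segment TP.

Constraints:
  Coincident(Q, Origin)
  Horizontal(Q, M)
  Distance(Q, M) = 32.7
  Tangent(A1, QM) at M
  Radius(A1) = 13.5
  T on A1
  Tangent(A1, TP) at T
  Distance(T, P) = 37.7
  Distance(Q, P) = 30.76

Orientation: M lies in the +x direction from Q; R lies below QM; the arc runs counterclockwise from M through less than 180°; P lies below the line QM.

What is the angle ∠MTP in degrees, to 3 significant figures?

158°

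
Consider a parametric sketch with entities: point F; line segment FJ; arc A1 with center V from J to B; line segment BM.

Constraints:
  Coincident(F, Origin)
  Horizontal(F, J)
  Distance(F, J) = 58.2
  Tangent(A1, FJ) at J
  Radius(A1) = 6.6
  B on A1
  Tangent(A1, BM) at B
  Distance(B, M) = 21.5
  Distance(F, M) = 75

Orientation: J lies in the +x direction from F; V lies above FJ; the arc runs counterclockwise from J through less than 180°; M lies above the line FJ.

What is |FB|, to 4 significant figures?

64.71

Checks: |VB| = 6.600 ✓; ∠(VB, BM) = 90.00° ✓; |BM| = 21.50 ✓; |FM| = 75.00 ✓.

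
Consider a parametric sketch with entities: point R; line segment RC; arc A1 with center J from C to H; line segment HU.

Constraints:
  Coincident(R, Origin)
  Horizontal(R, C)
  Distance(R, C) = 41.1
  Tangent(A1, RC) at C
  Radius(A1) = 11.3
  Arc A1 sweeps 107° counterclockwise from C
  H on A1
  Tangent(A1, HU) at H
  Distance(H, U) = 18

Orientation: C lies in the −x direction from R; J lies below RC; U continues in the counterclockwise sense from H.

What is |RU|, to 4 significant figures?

56.46

R is at the origin; R and C share the same y with |RC| = 41.1 and C on the −x side, so C = (-41.10, 0.000). The tangent condition forces JC to be normal to RC, so J = C + (0, -11.3) = (-41.10, -11.30). On A1, C sits at bearing 90° from J; a 107° counterclockwise sweep puts H at bearing 197°, so H = J + 11.3·(cos 197°, sin 197°) = (-51.91, -14.60). Since A1 is tangent to HU there, JH ⟂ HU, so HU runs along (−sin 197°, cos 197°); with |HU| = 18.0, U = (-46.64, -31.82). Then |RU| = |U − R| = 56.46.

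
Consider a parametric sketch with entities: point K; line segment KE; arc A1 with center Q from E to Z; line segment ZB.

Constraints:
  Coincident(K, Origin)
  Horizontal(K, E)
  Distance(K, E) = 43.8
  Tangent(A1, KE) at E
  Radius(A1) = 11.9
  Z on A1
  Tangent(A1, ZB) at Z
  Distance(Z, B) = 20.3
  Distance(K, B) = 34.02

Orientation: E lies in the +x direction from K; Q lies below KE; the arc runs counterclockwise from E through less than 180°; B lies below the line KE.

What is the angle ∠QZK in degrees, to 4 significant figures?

163.0°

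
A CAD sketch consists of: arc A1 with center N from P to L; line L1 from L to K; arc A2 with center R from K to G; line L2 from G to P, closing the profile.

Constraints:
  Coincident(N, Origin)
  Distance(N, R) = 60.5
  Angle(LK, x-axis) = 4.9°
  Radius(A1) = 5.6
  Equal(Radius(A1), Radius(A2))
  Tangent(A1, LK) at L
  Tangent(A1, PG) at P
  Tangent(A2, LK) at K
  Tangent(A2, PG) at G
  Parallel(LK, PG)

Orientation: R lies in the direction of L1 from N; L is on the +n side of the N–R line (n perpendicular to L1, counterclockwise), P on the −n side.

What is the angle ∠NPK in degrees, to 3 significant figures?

79.5°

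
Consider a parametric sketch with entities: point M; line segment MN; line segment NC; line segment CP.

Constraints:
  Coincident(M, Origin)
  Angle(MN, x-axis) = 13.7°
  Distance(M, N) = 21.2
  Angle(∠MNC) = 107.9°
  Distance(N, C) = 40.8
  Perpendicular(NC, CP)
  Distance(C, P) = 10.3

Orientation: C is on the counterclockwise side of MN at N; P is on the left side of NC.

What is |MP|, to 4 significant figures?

48.34

M is at the origin; MN runs at 13.7° with length 21.2, so N = 21.2·(cos 13.7°, sin 13.7°) = (20.60, 5.021). ∠MNC = 107.9°, so NC runs at 13.7° + (180° − 107.9°) = 85.80° from the x-axis; with |NC| = 40.8, C = N + 40.8·(cos 85.80°, sin 85.80°) = (23.58, 45.71). NC is perpendicular to CP; with |CP| = 10.3 on the left of NC, P = C + 10.3·(-0.9973, 0.07324) = (13.31, 46.47). Then |MP| = |P − M| = 48.34.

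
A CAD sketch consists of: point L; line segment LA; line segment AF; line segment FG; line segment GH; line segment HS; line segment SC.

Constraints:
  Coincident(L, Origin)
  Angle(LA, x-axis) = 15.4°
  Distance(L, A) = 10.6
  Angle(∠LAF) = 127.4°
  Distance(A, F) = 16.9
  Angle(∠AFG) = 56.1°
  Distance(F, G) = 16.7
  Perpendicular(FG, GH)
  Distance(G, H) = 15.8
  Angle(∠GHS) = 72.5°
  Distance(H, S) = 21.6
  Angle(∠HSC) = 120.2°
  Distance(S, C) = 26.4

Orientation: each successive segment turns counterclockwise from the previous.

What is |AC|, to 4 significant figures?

35.98

L is at the origin; LA runs at 15.4° with length 10.6, so A = (10.22, 2.815). ∠LAF = 127.4° gives AF at 68.00° from the x-axis; with |AF| = 16.9, F = (16.55, 18.48). ∠AFG = 56.1° gives FG at -168.1° from the x-axis; with |FG| = 16.7, G = (0.2092, 15.04). FG ⟂ GH, so GH runs at -78.10°; with |GH| = 15.8, H = (3.467, -0.4197). ∠GHS = 72.5° gives HS at 29.40° from the x-axis; with |HS| = 21.6, S = (22.29, 10.18). ∠HSC = 120.2° gives SC at 89.20° from the x-axis; with |SC| = 26.4, C = (22.65, 36.58). Then |AC| = |C − A| = 35.98.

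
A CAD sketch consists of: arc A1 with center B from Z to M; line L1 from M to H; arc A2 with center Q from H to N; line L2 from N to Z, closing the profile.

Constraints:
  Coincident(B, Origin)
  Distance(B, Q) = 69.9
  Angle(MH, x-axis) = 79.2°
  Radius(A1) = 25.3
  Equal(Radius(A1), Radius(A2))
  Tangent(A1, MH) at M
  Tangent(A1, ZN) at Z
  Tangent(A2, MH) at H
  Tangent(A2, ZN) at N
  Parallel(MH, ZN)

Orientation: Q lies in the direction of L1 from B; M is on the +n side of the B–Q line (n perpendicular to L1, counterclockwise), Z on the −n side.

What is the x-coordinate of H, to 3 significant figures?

-11.8

Tangency of A1 to both parallel lines with radius 25.3 puts M and Z at B ± 25.3·n: M = (-24.9, 4.74), Z = (24.9, -4.74). Equal radii place H and N the same way about Q: H = Q + 25.3·n = (-11.8, 73.4), N = Q − 25.3·n = (37.9, 63.9). So H.x = -11.8.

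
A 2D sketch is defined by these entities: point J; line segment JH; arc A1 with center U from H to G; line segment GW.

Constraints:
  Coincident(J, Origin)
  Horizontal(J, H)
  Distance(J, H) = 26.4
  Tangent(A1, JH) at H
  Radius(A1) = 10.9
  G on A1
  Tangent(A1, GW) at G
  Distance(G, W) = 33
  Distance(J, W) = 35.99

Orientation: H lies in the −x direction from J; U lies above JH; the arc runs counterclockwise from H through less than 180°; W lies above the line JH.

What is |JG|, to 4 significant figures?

17.69

J is at the origin; JH is horizontal with |JH| = 26.4 and H on the −x side, so H = (-26.40, 0.000). A1 meets JH tangentially, so UH is at right angles to JH, so U = H + (0, 10.9) = (-26.40, 10.90). Since UG ⟂ GW (tangency), |UW| = √(10.9² + 33.0²) = 34.75 regardless of where G sits on A1. So W lies on both circle(J, 35.99) and circle(U, 34.75); the above-JH intersection is W = (-2.277, 35.92). G is the foot of the tangent from W: G = (-16.58, 6.177).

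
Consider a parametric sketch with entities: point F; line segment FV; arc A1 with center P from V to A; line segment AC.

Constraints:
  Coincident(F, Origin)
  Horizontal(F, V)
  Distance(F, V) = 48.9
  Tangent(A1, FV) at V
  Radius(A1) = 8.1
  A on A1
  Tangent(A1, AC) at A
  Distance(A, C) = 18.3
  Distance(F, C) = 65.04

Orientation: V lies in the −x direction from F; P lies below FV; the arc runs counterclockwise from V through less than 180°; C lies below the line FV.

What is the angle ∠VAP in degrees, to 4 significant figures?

50.25°

F is at the origin; F and V share the same y with |FV| = 48.9 and V on the −x side, so V = (-48.90, 0.000). The tangent condition forces PV to be normal to FV, so P = V + (0, -8.1) = (-48.90, -8.100). Since PA ⟂ AC (tangency), |PC| = √(8.1² + 18.3²) = 20.01 regardless of where A sits on A1. So C lies on both circle(F, 65.04) and circle(P, 20.01); the below-FV intersection is C = (-60.20, -24.62). A is the foot of the tangent from C: A = (-56.86, -6.623).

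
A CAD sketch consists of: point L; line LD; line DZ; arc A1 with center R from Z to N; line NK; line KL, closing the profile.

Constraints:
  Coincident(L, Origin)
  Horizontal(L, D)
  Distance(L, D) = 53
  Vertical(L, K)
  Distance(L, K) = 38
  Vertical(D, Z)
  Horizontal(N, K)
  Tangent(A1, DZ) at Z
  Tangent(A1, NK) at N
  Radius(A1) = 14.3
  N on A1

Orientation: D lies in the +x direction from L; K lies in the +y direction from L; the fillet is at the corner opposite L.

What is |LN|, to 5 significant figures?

54.237

L is at the origin; LD is horizontal with |LD| = 53.0 and D on the +x side, so D = (53.000, 0.0000). L and K share the same x with |LK| = 38.0 and K on the +y side, so K = (0.0000, 38.000). The virtual corner opposite L is at (53.000, 38.000). Since A1 is tangent to DZ there, RZ ⟂ DZ and since A1 is tangent to NK there, RN ⟂ NK, with radius 14.3, so the center R sits 14.3 in from both sides at R = (38.700, 23.700). That places the tangent points at Z = (53.000, 23.700) on DZ and N = (38.700, 38.000) on NK. Then |LN| = |N − L| = 54.237.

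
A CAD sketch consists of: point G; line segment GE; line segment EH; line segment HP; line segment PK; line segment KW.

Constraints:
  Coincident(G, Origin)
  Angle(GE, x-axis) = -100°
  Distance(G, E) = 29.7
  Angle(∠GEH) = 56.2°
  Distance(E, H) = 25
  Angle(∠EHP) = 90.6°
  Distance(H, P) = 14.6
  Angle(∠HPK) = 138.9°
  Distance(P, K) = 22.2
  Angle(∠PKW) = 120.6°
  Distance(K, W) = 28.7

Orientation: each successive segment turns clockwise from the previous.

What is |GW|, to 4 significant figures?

34.11

G is at the origin; GE runs at -100.0° with length 29.7, so E = (-5.157, -29.25). ∠GEH = 56.2° gives EH at 136.2° from the x-axis; with |EH| = 25.0, H = (-23.20, -11.95). ∠EHP = 90.6° gives HP at 46.80° from the x-axis; with |HP| = 14.6, P = (-13.21, -1.302). ∠HPK = 138.9° gives PK at 5.700° from the x-axis; with |PK| = 22.2, K = (8.883, 0.9026). ∠PKW = 120.6° gives KW at -53.70° from the x-axis; with |KW| = 28.7, W = (25.87, -22.23). Then |GW| = |W − G| = 34.11.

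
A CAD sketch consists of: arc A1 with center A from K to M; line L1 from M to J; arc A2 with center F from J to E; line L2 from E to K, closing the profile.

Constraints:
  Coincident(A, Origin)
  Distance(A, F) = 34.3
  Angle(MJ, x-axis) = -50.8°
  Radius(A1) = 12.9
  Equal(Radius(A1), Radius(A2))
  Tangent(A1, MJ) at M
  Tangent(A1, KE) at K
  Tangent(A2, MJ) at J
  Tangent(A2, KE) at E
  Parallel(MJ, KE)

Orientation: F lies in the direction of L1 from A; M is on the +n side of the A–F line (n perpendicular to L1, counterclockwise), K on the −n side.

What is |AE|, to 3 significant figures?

36.6

The slot axis is L1's direction at -50.8°, so u = (cos -50.8°, sin -50.8°) = (0.632, -0.775) and n = (−sin -50.8°, cos -50.8°) = (0.775, 0.632). A is at the origin and F lies 34.3 along u from A, so F = 34.3·u = (21.7, -26.6). Tangency of A1 to both parallel lines with radius 12.9 puts M and K at A ± 12.9·n: M = (10.0, 8.15), K = (-10.0, -8.15). Equal radii place J and E the same way about F: J = F + 12.9·n = (31.7, -18.4), E = F − 12.9·n = (11.7, -34.7). Then |AE| = |E − A| = 36.6.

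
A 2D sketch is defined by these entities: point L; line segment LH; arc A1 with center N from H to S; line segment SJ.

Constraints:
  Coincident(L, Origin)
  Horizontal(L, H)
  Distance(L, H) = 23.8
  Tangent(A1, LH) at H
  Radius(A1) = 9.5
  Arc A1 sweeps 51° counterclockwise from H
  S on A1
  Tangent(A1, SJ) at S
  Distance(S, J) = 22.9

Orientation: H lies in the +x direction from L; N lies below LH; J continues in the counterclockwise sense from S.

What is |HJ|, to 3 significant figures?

30.5

L is at the origin; LH is horizontal with |LH| = 23.8 and H on the +x side, so H = (23.8, 0.00). A1 meets LH tangentially, so NH is at right angles to LH, so N = H + (0, -9.5) = (23.8, -9.50). On A1, H sits at bearing 90° from N; a 51° counterclockwise sweep puts S at bearing 141°, so S = N + 9.5·(cos 141°, sin 141°) = (16.4, -3.52). The tangent condition forces NS to be normal to SJ, so SJ runs along (−sin 141°, cos 141°); with |SJ| = 22.9, J = (2.01, -21.3). Then |HJ| = |J − H| = 30.5.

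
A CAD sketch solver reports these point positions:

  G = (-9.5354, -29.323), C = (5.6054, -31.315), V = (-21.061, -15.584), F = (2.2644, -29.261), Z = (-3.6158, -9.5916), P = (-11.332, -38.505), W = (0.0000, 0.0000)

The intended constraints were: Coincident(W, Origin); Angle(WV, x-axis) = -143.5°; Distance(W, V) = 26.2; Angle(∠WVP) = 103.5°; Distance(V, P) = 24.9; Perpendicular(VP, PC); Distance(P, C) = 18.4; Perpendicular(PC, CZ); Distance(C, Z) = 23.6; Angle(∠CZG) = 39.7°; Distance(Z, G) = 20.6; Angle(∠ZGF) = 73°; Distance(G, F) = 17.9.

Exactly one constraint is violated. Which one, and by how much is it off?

Distance(G, F) = 17.9 — off by 6.10.

W = (0.00, 0.00) ✓; WV at -143.5° ✓; |WV| = 26.20 ✓; ∠WVP = 103.5° ✓; |VP| = 24.90 ✓; ∠(VP, PC) = 90.00° ✓; |PC| = 18.40 ✓; ∠(PC, CZ) = 90.00° ✓; |CZ| = 23.60 ✓; ∠CZG = 39.70° ✓; |ZG| = 20.60 ✓; ∠ZGF = 73.00° ✓; |GF| = 11.80 ✗.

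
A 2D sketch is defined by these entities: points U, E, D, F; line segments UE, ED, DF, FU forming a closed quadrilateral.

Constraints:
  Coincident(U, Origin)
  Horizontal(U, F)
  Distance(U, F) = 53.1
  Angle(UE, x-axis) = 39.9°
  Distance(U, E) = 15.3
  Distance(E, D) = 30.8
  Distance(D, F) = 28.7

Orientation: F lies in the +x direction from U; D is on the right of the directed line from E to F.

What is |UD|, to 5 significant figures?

33.002

Checks: |UF| = 53.10 ✓; |UE| = 15.30 ✓; |ED| = 30.80 ✓; |DF| = 28.70 ✓.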